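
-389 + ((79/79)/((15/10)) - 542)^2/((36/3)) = 648841/27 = 24031.15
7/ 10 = 0.70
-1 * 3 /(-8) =0.38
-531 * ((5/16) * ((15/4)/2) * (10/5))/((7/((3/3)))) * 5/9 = -22125/448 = -49.39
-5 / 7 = -0.71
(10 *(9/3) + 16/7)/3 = 226/21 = 10.76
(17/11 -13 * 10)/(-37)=1413/407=3.47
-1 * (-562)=562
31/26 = 1.19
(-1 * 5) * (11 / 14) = -55 / 14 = -3.93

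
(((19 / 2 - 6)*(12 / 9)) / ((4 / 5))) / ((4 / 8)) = 35 / 3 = 11.67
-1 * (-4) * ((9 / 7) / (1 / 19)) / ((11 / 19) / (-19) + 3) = 61731 / 1876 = 32.91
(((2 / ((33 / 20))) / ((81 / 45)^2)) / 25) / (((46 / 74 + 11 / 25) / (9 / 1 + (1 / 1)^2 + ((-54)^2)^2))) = 14300611000 / 119313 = 119857.95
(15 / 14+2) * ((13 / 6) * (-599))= -334841 / 84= -3986.20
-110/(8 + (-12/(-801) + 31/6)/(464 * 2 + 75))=-13.74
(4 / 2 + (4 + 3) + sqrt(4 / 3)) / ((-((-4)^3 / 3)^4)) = -0.00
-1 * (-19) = 19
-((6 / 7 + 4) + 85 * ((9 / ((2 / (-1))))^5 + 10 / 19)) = 667337873 / 4256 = 156799.31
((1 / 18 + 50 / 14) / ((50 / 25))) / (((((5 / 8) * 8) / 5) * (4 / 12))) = 457 / 84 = 5.44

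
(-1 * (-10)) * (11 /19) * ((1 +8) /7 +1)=1760 /133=13.23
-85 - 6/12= -171/2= -85.50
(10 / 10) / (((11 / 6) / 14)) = 84 / 11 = 7.64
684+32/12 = 2060/3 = 686.67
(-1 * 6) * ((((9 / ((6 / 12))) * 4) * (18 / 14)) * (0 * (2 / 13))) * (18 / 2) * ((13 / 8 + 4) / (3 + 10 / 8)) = 0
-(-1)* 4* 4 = 16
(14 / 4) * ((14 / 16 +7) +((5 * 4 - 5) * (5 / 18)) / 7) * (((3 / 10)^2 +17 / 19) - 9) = -21670867 / 91200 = -237.62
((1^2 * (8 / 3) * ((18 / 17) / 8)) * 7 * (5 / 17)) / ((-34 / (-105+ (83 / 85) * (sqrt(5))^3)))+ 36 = 187893 / 4913 - 8715 * sqrt(5) / 83521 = 38.01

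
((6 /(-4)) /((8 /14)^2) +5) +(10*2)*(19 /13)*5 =60969 /416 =146.56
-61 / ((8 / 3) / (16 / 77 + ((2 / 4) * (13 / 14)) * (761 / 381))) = -8125627 / 312928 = -25.97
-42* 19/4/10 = -399/20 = -19.95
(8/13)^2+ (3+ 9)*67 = 135940/169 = 804.38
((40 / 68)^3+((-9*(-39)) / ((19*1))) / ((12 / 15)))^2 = 75660683839225 / 139418598544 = 542.69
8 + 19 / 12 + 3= 151 / 12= 12.58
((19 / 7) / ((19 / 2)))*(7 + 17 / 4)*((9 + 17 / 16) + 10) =14445 / 224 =64.49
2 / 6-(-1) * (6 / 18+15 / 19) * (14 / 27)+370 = 570839 / 1539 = 370.92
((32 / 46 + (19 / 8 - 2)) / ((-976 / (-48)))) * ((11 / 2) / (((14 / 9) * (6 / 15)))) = 292545 / 628544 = 0.47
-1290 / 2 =-645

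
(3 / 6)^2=1 / 4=0.25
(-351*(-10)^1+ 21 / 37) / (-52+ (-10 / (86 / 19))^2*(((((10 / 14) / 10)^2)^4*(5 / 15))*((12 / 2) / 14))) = -827021961240030976 / 12250196344714889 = -67.51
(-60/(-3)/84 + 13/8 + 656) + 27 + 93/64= 922409/1344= 686.32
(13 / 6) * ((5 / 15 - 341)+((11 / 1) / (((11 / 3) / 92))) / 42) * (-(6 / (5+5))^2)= 45604 / 175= 260.59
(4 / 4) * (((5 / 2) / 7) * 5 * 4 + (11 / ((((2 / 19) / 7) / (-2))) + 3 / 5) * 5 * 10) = -511790 / 7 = -73112.86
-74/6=-37/3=-12.33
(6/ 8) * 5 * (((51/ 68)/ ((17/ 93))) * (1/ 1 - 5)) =-4185/ 68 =-61.54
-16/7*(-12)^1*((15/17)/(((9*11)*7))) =320/9163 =0.03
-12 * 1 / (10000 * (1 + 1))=-3 / 5000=-0.00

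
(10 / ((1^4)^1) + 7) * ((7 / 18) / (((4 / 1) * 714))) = 1 / 432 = 0.00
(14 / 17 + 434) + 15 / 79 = 584223 / 1343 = 435.01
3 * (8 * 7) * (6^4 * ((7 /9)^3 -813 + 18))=-518973952 /3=-172991317.33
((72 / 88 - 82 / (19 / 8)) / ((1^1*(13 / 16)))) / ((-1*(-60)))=-5636 / 8151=-0.69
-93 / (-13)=93 / 13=7.15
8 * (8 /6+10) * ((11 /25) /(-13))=-2992 /975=-3.07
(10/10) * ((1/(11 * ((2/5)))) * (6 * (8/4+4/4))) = 4.09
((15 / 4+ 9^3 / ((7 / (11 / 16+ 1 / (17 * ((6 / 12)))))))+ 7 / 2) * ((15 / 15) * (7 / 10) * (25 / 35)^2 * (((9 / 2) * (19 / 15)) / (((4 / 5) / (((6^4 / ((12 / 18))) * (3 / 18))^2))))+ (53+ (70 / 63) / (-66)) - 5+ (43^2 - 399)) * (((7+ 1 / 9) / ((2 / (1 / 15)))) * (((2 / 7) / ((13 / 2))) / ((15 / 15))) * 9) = 154991104344256 / 67540473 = 2294788.55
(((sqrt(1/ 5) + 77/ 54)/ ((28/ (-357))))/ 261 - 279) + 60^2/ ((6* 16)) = -4539577/ 18792 - 17* sqrt(5)/ 1740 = -241.59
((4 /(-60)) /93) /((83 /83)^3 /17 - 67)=17 /1587510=0.00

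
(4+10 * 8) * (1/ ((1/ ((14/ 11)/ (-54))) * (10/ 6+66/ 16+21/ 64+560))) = -12544/ 3586935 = -0.00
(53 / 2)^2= 2809 / 4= 702.25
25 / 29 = 0.86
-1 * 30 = -30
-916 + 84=-832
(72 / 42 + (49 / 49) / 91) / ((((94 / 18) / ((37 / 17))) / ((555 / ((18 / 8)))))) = 12895980 / 72709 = 177.36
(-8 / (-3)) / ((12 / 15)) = 3.33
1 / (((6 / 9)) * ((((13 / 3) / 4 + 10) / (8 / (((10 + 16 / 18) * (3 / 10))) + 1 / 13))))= 28962 / 84721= 0.34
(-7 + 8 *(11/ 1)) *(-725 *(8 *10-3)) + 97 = -4521728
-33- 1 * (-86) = 53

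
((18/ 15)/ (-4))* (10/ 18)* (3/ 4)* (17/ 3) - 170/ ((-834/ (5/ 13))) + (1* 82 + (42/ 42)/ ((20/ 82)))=18533329/ 216840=85.47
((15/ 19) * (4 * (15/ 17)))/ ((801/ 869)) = 86900/ 28747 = 3.02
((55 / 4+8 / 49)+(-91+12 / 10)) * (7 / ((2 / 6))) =-223107 / 140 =-1593.62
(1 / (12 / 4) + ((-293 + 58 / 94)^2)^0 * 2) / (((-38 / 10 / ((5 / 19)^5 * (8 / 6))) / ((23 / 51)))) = -10062500 / 21594059379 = -0.00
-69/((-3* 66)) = 23/66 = 0.35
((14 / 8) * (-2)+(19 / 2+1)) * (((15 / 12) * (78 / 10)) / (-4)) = -273 / 16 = -17.06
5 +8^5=32773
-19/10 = -1.90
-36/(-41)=36/41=0.88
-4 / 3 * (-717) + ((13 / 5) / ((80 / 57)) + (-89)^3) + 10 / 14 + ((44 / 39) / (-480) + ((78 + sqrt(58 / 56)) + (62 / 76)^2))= -83249505280751 / 118263600 + sqrt(203) / 14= -703930.75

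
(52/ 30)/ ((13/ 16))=32/ 15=2.13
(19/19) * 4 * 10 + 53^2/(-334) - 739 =-236275/334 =-707.41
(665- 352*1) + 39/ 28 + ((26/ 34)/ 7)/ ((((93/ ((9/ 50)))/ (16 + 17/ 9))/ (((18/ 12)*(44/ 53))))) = 6147006917/ 19551700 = 314.40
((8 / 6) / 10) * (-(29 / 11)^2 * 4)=-6728 / 1815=-3.71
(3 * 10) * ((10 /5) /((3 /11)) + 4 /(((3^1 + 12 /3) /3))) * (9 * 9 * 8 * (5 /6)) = 1026000 /7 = 146571.43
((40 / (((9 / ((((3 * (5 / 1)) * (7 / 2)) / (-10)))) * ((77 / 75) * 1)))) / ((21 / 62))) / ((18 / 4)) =-31000 / 2079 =-14.91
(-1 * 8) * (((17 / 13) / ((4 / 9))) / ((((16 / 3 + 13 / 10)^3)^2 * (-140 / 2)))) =22307400000 / 5651449494490891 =0.00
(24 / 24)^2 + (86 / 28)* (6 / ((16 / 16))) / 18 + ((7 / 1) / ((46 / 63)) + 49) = 29275 / 483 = 60.61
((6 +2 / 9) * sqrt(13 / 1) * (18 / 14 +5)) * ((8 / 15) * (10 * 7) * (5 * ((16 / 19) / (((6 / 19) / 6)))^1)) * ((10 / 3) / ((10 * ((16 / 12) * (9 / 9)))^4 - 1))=31539200 * sqrt(13) / 2559919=44.42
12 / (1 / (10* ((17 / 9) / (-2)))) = -340 / 3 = -113.33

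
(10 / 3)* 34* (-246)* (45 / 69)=-418200 / 23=-18182.61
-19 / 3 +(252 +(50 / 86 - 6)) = 30992 / 129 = 240.25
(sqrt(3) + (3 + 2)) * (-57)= -383.73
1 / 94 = 0.01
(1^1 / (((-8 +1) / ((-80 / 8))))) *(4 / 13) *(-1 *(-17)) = 680 / 91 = 7.47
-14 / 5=-2.80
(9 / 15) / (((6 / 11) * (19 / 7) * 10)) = 77 / 1900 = 0.04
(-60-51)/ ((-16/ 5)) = 555/ 16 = 34.69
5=5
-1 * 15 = -15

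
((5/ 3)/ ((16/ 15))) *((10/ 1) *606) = 37875/ 4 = 9468.75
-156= -156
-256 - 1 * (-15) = -241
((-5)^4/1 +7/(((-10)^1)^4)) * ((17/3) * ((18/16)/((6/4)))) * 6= 318750357/20000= 15937.52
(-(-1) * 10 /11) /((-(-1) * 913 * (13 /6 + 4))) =60 /371591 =0.00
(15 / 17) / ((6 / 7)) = 35 / 34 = 1.03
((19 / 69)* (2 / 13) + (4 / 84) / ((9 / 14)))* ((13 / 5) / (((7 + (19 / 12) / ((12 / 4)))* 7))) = 752 / 130893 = 0.01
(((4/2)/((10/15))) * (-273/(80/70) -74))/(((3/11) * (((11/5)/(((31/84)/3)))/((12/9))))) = -387965/1512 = -256.59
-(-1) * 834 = 834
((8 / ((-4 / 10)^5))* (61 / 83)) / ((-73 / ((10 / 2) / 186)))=0.21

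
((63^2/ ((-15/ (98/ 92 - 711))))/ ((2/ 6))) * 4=259231266/ 115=2254184.92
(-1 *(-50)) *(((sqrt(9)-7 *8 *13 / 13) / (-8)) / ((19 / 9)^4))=8693325 / 521284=16.68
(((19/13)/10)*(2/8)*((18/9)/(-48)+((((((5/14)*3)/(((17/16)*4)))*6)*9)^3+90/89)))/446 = 13277717051807/64215073292160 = 0.21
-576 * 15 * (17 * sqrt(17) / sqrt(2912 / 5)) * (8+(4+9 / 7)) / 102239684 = -426870 * sqrt(15470) / 16281669677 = -0.00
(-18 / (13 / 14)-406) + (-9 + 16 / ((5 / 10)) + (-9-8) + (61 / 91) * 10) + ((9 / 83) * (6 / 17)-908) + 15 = -167645873 / 128401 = -1305.64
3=3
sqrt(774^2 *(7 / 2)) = 387 *sqrt(14) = 1448.02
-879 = -879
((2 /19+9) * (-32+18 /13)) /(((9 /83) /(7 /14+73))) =-140014609 /741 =-188953.59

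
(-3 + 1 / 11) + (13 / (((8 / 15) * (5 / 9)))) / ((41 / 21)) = 70585 / 3608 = 19.56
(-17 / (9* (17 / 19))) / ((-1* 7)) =19 / 63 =0.30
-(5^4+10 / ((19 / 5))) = -11925 / 19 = -627.63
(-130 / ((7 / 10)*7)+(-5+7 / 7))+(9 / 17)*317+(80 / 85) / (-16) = 114316 / 833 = 137.23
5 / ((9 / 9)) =5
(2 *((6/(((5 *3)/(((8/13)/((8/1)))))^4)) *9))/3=4/160655625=0.00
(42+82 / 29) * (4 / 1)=5200 / 29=179.31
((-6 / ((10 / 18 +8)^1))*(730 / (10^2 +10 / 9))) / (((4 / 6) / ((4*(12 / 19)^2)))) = -30652992 / 2529527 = -12.12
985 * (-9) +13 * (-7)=-8956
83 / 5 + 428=2223 / 5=444.60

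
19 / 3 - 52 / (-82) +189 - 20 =175.97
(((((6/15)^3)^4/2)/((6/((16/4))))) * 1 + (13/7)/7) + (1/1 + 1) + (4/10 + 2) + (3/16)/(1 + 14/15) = 79303364611031/16652343750000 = 4.76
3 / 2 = 1.50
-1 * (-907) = 907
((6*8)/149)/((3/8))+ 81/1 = 12197/149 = 81.86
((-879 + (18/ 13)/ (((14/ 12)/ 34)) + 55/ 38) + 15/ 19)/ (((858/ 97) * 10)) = -280554167/ 29669640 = -9.46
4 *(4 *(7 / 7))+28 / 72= 295 / 18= 16.39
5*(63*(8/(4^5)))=315/128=2.46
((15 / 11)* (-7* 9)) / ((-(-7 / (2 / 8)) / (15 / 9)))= -225 / 44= -5.11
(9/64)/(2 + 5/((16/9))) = 9/308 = 0.03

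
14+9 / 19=275 / 19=14.47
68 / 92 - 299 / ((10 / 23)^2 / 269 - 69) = 1145521350 / 225829387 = 5.07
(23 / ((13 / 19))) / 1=437 / 13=33.62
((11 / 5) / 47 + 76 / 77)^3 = 6546549239243 / 5924828207375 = 1.10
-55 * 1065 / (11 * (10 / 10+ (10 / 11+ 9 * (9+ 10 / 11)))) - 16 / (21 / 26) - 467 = -545.27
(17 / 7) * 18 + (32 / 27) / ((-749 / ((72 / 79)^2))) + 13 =56.71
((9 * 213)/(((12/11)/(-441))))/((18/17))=-5855157/8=-731894.62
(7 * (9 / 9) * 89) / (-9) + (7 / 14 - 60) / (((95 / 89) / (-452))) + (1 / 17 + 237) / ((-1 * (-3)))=366358003 / 14535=25205.23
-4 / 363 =-0.01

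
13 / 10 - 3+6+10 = 143 / 10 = 14.30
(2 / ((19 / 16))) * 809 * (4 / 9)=103552 / 171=605.57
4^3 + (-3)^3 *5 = -71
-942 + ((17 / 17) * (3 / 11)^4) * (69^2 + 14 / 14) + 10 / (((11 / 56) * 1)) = -12660740 / 14641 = -864.75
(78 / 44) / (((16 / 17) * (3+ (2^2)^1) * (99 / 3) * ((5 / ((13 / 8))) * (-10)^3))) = -2873 / 1084160000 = -0.00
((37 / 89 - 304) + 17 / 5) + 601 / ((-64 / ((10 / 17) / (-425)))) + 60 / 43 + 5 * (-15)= -66143566821 / 176960480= -373.78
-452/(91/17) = -7684/91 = -84.44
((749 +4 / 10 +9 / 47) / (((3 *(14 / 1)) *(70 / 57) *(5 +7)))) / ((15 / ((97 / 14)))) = 54108637 / 96726000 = 0.56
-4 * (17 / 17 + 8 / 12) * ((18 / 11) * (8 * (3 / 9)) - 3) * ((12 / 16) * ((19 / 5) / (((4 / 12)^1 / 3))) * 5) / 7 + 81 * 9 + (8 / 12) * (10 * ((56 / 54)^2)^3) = 51077330680996 / 89494132959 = 570.73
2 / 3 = 0.67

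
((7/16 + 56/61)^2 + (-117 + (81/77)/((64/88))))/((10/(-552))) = 52320120021/8335040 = 6277.13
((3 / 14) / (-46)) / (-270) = 1 / 57960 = 0.00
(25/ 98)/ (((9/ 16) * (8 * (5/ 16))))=80/ 441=0.18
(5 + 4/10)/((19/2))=54/95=0.57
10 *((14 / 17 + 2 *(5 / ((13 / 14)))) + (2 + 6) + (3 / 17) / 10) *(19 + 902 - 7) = 39611846 / 221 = 179239.12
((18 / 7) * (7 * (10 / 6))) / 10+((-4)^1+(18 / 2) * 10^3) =8999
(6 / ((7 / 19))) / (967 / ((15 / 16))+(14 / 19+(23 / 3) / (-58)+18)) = 209380 / 13500417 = 0.02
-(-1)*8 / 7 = 8 / 7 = 1.14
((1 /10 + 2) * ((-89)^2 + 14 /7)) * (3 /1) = 499149 /10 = 49914.90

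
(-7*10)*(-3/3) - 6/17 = 1184/17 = 69.65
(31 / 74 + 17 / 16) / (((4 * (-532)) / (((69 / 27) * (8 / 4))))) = -20171 / 5668992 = -0.00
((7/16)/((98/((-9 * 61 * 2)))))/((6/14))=-183/16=-11.44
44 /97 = 0.45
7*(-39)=-273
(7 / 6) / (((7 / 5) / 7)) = 5.83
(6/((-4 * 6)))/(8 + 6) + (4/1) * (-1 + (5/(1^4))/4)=55/56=0.98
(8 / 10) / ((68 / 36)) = 36 / 85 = 0.42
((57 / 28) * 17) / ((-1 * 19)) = -51 / 28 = -1.82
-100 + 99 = -1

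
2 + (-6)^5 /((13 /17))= -132166 /13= -10166.62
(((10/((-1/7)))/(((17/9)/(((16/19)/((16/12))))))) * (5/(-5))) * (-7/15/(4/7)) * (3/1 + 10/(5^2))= -6174/95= -64.99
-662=-662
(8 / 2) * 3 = 12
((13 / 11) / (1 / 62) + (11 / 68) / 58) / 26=3178985 / 1127984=2.82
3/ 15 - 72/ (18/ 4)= -79/ 5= -15.80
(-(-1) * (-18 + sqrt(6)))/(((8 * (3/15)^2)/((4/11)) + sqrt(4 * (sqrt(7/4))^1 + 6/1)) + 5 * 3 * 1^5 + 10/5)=-(18 - sqrt(6))/(sqrt(2 * sqrt(7) + 6) + 447/25)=-0.73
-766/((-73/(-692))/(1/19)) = -382.17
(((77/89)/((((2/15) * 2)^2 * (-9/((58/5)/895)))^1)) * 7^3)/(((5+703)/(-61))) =46721059/90233184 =0.52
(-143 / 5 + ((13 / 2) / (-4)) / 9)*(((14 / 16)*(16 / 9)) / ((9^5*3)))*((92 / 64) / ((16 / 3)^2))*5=-1668121 / 26121388032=-0.00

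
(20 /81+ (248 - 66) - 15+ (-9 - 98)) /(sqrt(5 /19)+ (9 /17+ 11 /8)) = 3265969280 /95746779 - 90260480 * sqrt(95) /95746779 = 24.92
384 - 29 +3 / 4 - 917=-2245 / 4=-561.25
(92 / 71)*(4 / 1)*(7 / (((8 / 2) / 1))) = 644 / 71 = 9.07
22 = 22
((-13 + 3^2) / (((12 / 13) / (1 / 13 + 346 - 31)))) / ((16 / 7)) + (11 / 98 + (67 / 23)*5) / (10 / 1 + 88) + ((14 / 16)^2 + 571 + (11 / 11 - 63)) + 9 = -831450971 / 10602816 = -78.42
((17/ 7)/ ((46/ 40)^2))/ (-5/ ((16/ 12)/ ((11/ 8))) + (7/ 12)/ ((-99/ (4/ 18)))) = -0.36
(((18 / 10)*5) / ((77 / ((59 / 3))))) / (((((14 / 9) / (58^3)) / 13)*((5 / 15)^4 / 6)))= 981859581144 / 539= 1821631875.96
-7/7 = -1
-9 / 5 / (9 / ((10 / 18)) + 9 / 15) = -3 / 28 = -0.11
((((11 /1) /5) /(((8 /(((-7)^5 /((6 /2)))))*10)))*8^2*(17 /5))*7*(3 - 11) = 704011616 /375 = 1877364.31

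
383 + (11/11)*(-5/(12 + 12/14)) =6887/18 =382.61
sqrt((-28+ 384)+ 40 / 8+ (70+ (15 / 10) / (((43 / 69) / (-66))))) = sqrt(503186) / 43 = 16.50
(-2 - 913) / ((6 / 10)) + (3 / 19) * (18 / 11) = -318671 / 209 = -1524.74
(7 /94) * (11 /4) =77 /376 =0.20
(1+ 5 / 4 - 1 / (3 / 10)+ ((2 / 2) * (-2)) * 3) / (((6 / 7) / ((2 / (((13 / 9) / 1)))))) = -595 / 52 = -11.44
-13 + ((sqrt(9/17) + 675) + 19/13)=664.19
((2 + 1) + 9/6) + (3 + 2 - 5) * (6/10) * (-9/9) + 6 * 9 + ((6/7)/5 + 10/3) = 13021/210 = 62.00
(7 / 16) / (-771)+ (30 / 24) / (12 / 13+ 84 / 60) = 1001243 / 1862736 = 0.54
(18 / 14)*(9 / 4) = 81 / 28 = 2.89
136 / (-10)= -68 / 5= -13.60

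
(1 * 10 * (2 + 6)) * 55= 4400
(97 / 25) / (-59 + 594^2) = 97 / 8819425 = 0.00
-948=-948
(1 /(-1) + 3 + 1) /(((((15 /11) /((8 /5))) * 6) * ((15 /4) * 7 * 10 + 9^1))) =88 /40725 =0.00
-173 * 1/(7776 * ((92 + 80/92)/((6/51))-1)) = -3979/141002208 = -0.00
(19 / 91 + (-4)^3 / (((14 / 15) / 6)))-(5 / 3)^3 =-1021742 / 2457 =-415.85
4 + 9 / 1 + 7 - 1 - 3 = 16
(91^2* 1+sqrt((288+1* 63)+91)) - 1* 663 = sqrt(442)+7618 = 7639.02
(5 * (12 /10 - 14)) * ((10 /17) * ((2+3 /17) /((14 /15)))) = -177600 /2023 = -87.79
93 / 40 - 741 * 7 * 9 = -1867227 / 40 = -46680.68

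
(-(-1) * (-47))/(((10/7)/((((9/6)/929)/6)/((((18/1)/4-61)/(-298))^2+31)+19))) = -64021070850751/102417279850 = -625.10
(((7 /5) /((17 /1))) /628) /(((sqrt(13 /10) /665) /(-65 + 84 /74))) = -129409*sqrt(130) /302068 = -4.88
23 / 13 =1.77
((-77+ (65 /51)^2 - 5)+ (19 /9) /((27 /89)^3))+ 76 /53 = -9035003348 /2713360599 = -3.33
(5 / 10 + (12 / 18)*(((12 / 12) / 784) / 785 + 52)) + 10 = 45.17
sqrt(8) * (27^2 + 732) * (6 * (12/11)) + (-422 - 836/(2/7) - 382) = 23317.99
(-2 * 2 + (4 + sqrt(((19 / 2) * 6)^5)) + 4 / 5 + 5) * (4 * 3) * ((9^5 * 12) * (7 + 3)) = 493177248 + 276264289440 * sqrt(57) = 2086242822897.72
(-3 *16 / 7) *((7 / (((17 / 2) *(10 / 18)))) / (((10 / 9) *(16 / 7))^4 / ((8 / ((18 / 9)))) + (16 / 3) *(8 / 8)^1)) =-0.65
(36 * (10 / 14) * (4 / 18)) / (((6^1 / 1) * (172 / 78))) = 130 / 301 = 0.43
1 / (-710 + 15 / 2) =-2 / 1405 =-0.00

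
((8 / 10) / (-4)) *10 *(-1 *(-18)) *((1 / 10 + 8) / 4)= -729 / 10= -72.90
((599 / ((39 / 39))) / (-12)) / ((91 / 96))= -4792 / 91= -52.66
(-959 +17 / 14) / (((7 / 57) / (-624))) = 238465656 / 49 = 4866646.04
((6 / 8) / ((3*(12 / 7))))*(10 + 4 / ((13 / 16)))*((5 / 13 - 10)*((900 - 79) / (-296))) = 69682375 / 1200576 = 58.04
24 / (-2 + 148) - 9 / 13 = -501 / 949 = -0.53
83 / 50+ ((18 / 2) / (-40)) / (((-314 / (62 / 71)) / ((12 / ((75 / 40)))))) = 927433 / 557350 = 1.66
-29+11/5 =-134/5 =-26.80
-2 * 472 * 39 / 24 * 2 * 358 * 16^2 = -281176064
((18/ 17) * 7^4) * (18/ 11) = 777924/ 187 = 4160.02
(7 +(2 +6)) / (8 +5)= 15 / 13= 1.15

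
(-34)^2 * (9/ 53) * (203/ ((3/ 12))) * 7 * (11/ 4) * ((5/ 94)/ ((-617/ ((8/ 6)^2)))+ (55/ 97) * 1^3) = 259307699997500/ 149083859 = 1739341.21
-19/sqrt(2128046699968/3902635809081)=-37534671*sqrt(7)/3859576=-25.73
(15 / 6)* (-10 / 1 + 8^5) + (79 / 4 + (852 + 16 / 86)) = 14235913 / 172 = 82766.94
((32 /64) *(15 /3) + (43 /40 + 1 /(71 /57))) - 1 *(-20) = 69233 /2840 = 24.38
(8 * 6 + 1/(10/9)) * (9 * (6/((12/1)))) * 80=17604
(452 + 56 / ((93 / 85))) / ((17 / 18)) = 280776 / 527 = 532.78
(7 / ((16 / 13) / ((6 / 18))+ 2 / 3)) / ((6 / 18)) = 819 / 170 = 4.82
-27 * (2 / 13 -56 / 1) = 19602 / 13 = 1507.85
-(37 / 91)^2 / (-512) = 1369 / 4239872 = 0.00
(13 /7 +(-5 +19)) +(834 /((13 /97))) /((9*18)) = 133342 /2457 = 54.27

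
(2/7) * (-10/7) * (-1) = 20/49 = 0.41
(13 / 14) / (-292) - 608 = -2485517 / 4088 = -608.00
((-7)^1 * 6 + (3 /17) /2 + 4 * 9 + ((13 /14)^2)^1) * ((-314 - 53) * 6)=18524325 /1666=11119.04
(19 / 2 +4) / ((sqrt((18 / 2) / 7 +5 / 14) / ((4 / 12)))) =9 * sqrt(322) / 46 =3.51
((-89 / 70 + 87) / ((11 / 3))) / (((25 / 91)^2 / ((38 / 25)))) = 404653431 / 859375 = 470.87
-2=-2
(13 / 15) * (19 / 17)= 247 / 255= 0.97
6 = 6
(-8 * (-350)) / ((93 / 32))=89600 / 93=963.44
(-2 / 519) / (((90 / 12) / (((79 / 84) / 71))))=-79 / 11607435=-0.00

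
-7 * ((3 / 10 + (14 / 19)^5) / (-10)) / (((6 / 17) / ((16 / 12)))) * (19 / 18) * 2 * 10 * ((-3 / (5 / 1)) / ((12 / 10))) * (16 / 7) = -33.00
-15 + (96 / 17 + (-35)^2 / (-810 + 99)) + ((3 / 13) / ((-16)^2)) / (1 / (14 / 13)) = -2895708541 / 261465984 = -11.07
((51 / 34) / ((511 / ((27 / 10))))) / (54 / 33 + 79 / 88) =0.00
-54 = -54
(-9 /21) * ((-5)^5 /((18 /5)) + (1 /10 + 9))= 38653 /105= 368.12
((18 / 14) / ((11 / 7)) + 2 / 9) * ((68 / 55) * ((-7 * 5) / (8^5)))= -12257 / 8921088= -0.00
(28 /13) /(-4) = -7 /13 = -0.54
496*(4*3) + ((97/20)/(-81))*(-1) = 5952.06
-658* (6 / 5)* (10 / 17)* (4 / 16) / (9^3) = -658 / 4131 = -0.16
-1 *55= -55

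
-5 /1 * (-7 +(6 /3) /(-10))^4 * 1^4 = -1679616 /125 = -13436.93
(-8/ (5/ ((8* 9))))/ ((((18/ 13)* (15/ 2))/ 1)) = -832/ 75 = -11.09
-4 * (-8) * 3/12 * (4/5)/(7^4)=0.00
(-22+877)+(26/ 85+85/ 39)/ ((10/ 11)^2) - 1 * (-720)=523109419/ 331500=1578.01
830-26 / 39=2488 / 3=829.33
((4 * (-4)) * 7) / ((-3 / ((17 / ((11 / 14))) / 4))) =6664 / 33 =201.94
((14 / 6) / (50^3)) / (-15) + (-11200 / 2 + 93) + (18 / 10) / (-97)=-3004767000679 / 545625000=-5507.02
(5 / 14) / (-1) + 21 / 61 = -11 / 854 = -0.01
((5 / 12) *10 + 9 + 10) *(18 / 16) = 417 / 16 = 26.06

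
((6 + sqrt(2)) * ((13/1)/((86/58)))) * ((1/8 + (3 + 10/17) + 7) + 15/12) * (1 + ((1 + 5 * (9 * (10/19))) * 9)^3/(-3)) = -11532271265758659/5013929 - 3844090421919553 * sqrt(2)/10027858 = -2842173008.55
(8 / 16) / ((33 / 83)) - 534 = -35161 / 66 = -532.74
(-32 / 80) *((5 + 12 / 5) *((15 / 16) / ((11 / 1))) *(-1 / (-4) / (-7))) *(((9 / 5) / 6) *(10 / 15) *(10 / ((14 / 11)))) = 111 / 7840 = 0.01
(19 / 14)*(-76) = -722 / 7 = -103.14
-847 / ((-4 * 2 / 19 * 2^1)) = 16093 / 16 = 1005.81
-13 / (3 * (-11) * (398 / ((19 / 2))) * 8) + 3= 630679 / 210144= 3.00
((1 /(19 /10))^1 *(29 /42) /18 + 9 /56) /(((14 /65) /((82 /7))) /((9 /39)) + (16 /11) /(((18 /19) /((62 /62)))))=11719235 /104624184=0.11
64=64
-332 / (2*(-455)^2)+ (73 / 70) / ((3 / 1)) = 430799 / 1242150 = 0.35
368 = 368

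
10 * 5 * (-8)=-400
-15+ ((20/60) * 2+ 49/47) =-1874/141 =-13.29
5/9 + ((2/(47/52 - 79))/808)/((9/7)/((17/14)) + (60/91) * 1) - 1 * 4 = -11265542359/3270623814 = -3.44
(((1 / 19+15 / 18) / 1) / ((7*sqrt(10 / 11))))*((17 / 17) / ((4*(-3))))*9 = -0.10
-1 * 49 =-49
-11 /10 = -1.10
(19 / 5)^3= 6859 / 125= 54.87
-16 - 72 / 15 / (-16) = -157 / 10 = -15.70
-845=-845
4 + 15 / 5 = 7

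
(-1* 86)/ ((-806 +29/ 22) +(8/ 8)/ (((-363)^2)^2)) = 2986447930092/ 27943492445251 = 0.11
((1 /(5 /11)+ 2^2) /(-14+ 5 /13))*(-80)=6448 /177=36.43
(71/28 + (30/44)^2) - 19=-16.00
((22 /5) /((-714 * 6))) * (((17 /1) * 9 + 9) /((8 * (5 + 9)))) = -99 /66640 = -0.00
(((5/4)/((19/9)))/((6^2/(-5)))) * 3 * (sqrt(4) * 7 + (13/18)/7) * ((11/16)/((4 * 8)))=-488675/6537216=-0.07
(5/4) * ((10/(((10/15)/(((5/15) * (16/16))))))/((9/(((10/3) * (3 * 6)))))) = 125/3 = 41.67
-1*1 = -1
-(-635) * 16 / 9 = 10160 / 9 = 1128.89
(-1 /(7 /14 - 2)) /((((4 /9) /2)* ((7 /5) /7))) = 15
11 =11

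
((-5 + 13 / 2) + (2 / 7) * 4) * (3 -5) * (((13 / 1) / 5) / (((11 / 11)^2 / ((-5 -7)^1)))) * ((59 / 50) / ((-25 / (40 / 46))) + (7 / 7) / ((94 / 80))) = 631768488 / 4729375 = 133.58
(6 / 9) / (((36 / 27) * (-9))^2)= 1 / 216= 0.00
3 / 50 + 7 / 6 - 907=-905.77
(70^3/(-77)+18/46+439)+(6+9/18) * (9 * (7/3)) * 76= 1608788/253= 6358.85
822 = 822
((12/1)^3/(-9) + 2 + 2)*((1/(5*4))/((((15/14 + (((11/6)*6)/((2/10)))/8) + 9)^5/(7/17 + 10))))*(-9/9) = 4581537644544/65425942533278665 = 0.00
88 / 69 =1.28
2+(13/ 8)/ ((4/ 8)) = 21/ 4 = 5.25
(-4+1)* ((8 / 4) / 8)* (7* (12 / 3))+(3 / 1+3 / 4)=-69 / 4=-17.25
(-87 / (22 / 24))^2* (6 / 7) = 6539616 / 847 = 7720.92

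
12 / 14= 6 / 7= 0.86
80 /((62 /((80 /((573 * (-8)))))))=-400 /17763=-0.02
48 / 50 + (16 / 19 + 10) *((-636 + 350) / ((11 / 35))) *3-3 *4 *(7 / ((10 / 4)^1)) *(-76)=-12846084 / 475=-27044.39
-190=-190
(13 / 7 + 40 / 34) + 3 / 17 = 382 / 119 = 3.21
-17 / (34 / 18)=-9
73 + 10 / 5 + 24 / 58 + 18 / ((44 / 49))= 95.46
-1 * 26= -26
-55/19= -2.89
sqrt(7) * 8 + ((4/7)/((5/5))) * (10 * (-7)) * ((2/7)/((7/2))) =-160/49 + 8 * sqrt(7) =17.90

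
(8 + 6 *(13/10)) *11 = 869/5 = 173.80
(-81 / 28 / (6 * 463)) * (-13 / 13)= 27 / 25928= 0.00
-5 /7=-0.71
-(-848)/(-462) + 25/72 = -8251/5544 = -1.49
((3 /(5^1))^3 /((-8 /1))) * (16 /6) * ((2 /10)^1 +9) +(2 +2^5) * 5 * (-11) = -1169164 /625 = -1870.66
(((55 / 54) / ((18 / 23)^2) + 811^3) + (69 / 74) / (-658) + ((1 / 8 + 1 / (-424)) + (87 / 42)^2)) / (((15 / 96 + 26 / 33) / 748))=422603340195.28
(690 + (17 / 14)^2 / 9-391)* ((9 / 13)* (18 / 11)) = 338.91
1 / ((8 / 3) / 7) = 21 / 8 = 2.62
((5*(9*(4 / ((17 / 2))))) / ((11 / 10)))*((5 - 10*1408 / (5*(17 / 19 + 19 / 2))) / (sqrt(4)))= -37811880 / 14773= -2559.53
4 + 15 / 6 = 13 / 2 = 6.50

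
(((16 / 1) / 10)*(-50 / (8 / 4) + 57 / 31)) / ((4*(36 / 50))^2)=-44875 / 10044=-4.47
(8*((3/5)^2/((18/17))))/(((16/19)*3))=323/300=1.08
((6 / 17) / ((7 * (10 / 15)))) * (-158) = -1422 / 119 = -11.95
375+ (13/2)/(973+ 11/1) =375.01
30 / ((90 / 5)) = 5 / 3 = 1.67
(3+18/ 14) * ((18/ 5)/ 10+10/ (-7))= -1122/ 245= -4.58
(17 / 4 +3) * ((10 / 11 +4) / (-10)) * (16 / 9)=-348 / 55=-6.33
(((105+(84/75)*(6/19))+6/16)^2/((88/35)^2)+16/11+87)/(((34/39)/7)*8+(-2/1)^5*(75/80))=-2267305818383697/35416694579200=-64.02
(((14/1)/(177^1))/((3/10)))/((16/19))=665/2124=0.31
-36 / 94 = -18 / 47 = -0.38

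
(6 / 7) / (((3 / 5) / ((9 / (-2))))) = -45 / 7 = -6.43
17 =17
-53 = -53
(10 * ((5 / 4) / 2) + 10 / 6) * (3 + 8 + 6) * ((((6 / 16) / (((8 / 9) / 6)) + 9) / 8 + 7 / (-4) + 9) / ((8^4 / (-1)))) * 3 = -3593375 / 4194304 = -0.86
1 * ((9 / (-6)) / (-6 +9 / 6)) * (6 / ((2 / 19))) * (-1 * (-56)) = 1064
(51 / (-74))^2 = 2601 / 5476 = 0.47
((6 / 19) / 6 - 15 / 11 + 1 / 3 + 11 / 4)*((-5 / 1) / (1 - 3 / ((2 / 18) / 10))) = 22225 / 674652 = 0.03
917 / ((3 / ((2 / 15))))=1834 / 45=40.76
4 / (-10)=-2 / 5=-0.40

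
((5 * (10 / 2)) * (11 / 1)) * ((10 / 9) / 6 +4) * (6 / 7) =62150 / 63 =986.51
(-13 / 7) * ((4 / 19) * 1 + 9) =-325 / 19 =-17.11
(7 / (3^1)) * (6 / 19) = 14 / 19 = 0.74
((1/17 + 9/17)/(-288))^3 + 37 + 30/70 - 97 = -6117448127339/102690975744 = -59.57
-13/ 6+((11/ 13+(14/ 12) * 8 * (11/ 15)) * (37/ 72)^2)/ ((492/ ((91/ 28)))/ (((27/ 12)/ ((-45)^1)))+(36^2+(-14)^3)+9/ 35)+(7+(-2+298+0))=28581134890723/ 95006685888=300.83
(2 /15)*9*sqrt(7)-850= -850 + 6*sqrt(7) /5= -846.83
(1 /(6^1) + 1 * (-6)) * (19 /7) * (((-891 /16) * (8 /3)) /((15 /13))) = 8151 /4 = 2037.75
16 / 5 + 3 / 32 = 3.29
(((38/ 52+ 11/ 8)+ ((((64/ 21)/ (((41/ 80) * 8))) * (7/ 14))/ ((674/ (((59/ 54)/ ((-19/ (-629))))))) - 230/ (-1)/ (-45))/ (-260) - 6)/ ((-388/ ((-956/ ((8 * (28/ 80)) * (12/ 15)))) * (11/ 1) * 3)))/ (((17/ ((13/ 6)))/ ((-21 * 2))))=358388506472515/ 518399992934208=0.69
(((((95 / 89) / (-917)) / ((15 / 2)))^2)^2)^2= 4347792138496 / 12913524067168249733345132694082525465734081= 0.00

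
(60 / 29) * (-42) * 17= -42840 / 29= -1477.24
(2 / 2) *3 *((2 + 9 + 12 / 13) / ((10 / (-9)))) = -837 / 26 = -32.19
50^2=2500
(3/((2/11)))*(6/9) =11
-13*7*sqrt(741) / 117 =-7*sqrt(741) / 9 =-21.17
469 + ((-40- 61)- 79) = 289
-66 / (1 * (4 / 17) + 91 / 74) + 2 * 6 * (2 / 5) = -370908 / 9215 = -40.25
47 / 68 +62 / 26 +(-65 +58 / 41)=-2193109 / 36244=-60.51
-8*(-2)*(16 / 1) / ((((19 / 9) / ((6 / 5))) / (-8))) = -110592 / 95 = -1164.13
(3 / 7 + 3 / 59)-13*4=-21278 / 413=-51.52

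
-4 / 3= -1.33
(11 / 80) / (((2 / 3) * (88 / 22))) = 33 / 640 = 0.05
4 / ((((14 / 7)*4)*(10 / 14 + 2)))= 7 / 38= 0.18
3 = 3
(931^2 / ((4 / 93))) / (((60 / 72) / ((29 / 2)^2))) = 203375934279 / 40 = 5084398356.98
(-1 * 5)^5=-3125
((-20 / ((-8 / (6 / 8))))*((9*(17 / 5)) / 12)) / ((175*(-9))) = -17 / 5600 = -0.00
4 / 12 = 0.33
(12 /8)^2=2.25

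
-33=-33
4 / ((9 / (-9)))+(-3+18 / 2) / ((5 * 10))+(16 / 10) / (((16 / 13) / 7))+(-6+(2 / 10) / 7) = -263 / 350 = -0.75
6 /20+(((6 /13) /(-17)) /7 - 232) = -3584459 /15470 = -231.70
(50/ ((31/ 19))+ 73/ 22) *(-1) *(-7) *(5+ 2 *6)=2756397/ 682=4041.64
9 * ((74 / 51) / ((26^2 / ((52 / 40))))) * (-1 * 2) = -111 / 2210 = -0.05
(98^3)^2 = 885842380864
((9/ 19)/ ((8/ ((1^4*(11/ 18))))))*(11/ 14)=0.03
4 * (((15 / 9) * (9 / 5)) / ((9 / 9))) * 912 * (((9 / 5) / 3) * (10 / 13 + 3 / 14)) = 2938464 / 455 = 6458.16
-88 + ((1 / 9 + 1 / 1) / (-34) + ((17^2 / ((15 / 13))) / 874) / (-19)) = -1118522677 / 12703590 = -88.05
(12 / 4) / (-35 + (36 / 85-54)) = -255 / 7529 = -0.03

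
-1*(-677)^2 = -458329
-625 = -625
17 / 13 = 1.31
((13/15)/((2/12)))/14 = 13/35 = 0.37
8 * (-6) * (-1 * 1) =48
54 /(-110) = -27 /55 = -0.49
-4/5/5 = -4/25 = -0.16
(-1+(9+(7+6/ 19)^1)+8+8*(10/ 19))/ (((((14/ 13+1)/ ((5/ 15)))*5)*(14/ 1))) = 6799/ 107730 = 0.06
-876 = -876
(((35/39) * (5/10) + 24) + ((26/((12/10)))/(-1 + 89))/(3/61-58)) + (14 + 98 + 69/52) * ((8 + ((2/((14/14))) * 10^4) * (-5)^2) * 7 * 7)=6737097418145719/2426424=2776554063.98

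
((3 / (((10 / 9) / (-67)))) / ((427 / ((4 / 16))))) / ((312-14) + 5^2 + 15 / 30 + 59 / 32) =-7236 / 22227485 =-0.00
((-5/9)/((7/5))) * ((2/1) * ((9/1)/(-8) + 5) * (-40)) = 7750/63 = 123.02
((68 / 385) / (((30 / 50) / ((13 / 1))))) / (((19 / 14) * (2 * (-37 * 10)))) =-442 / 115995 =-0.00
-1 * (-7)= 7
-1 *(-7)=7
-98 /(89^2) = -98 /7921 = -0.01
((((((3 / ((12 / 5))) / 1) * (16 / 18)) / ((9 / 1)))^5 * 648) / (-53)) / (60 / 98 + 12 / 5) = -98000000 / 841864722597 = -0.00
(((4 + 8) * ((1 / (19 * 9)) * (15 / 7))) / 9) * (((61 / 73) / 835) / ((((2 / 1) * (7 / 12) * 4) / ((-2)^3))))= -976 / 34049463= -0.00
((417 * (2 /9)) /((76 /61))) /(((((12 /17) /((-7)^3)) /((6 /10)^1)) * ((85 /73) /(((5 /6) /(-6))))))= 212305681 /82080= 2586.57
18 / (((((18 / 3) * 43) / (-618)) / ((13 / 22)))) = -12051 / 473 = -25.48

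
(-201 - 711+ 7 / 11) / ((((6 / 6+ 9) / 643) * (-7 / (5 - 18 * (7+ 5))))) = -1766391.98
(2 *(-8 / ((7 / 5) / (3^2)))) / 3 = -240 / 7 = -34.29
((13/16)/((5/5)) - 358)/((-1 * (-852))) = -1905/4544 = -0.42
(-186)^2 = 34596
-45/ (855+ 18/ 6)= -15/ 286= -0.05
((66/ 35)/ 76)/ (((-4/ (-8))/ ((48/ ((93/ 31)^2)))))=176/ 665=0.26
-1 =-1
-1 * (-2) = 2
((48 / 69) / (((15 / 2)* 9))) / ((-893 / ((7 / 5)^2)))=-1568 / 69319125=-0.00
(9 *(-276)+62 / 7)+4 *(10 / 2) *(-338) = -64646 / 7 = -9235.14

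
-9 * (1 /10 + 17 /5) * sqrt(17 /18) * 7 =-147 * sqrt(34) /4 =-214.29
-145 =-145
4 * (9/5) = 36/5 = 7.20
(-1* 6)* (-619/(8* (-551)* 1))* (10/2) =-9285/2204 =-4.21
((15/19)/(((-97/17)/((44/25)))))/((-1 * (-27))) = -748/82935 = -0.01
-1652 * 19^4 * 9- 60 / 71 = -137570496648 / 71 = -1937612628.85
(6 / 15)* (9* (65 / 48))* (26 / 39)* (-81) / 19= -1053 / 76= -13.86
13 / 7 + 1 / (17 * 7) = 222 / 119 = 1.87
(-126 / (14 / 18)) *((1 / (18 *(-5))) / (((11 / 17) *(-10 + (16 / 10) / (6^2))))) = -1377 / 4928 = -0.28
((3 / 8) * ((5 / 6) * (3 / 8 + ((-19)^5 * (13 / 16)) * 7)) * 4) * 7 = -7886375105 / 64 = -123224611.02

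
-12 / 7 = -1.71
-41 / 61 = -0.67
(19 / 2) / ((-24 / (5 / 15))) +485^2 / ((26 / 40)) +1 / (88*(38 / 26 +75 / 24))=361884.49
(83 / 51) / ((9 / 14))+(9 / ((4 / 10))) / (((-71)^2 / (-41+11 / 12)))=43549451 / 18510552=2.35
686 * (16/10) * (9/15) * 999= 16447536/25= 657901.44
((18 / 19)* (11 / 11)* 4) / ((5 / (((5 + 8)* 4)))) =3744 / 95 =39.41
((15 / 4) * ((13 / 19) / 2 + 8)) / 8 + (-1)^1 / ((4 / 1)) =4451 / 1216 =3.66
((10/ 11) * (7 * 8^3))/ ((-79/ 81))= -2903040/ 869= -3340.67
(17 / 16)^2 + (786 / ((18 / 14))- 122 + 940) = 1098595 / 768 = 1430.46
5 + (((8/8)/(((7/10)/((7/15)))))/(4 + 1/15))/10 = 306/61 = 5.02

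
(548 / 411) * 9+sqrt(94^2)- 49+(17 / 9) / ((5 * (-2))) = 5113 / 90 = 56.81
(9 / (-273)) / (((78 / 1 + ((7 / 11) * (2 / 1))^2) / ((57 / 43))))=-20691 / 37697842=-0.00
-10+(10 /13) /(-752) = -48885 /4888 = -10.00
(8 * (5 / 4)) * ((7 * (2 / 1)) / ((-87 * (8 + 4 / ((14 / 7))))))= -14 / 87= -0.16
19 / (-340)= -19 / 340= -0.06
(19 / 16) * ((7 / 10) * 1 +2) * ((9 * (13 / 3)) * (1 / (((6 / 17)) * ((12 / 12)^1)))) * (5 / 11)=113373 / 704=161.04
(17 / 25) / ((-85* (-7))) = 0.00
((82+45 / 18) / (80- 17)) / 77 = 169 / 9702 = 0.02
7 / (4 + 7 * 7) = 7 / 53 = 0.13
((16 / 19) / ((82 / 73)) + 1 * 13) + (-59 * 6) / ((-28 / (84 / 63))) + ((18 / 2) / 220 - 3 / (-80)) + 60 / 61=9270008397 / 292717040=31.67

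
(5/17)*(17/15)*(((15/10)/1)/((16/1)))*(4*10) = 5/4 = 1.25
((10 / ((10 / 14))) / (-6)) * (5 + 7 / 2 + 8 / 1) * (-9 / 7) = 99 / 2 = 49.50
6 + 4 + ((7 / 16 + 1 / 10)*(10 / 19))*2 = 803 / 76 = 10.57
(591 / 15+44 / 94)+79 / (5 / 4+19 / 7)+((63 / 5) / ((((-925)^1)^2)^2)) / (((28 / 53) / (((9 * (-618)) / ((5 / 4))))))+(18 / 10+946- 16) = 2558944248934510316 / 2580631845703125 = 991.60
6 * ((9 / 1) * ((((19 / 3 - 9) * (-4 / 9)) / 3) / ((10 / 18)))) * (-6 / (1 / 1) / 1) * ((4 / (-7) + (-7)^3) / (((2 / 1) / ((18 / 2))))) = 2493504 / 7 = 356214.86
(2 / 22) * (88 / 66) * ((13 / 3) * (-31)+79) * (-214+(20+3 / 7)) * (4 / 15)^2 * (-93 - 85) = -512480512 / 31185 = -16433.56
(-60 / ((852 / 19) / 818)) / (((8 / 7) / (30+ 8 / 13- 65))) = 121577295 / 3692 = 32929.93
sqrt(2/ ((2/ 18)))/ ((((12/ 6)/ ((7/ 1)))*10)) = 21*sqrt(2)/ 20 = 1.48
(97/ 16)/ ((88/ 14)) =679/ 704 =0.96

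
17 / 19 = 0.89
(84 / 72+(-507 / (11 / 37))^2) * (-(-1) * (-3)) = -2111401333 / 242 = -8724798.90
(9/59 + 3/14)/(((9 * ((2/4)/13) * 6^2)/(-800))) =-262600/11151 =-23.55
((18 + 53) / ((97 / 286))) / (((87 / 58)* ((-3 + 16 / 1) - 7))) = 20306 / 873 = 23.26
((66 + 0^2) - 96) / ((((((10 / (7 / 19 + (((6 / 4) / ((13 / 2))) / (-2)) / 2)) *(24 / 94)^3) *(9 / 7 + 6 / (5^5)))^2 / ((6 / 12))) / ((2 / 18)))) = -97227701194537361328125 / 27750051859183222652928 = -3.50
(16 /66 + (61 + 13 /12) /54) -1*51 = -353605 /7128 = -49.61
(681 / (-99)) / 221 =-0.03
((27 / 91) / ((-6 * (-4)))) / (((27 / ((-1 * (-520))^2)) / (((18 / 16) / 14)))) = 975 / 98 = 9.95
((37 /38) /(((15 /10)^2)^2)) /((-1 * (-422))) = 148 /324729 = 0.00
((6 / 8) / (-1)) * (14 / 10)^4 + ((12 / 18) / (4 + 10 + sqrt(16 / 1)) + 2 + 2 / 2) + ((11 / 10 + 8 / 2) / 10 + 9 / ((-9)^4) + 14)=6682747 / 455625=14.67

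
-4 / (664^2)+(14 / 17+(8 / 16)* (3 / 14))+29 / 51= 58997039 / 39349968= 1.50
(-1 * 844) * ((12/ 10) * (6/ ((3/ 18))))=-182304/ 5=-36460.80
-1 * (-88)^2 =-7744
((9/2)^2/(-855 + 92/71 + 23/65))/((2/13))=-4859595/31505696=-0.15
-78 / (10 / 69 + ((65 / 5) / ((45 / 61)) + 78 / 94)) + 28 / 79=-137210173 / 35733596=-3.84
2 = 2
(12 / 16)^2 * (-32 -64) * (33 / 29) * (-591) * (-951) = -1001557062 / 29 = -34536450.41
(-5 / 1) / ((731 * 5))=-1 / 731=-0.00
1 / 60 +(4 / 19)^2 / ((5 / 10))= 2281 / 21660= 0.11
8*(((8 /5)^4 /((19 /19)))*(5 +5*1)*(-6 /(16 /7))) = -172032 /125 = -1376.26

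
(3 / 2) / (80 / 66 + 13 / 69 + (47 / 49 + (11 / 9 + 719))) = 334719 / 161241268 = 0.00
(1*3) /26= 3 /26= 0.12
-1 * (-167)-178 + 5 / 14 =-149 / 14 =-10.64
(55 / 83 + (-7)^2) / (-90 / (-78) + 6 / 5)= 29770 / 1411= 21.10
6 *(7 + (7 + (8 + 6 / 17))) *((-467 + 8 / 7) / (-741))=130440 / 1547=84.32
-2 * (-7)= 14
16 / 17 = 0.94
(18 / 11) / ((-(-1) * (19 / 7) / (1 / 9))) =14 / 209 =0.07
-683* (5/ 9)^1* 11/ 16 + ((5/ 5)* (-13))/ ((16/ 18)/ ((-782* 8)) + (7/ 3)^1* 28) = -17286125611/ 66213360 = -261.07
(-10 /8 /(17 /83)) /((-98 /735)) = 6225 /136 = 45.77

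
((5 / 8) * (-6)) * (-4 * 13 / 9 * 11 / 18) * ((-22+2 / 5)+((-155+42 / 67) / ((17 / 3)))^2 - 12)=219078110537 / 23351778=9381.65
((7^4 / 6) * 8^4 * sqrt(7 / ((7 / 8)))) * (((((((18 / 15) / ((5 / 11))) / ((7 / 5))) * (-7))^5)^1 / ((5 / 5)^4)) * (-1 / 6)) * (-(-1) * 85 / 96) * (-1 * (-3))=822494881919.76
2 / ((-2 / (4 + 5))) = -9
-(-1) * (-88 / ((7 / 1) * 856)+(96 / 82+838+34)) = 26813749 / 30709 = 873.16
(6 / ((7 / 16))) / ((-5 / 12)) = -1152 / 35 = -32.91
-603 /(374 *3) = -201 /374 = -0.54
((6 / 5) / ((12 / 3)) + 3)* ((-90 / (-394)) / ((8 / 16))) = 1.51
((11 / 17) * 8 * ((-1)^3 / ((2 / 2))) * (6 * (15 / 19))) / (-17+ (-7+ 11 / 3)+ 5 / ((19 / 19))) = 11880 / 7429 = 1.60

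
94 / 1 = 94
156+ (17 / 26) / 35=141977 / 910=156.02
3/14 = 0.21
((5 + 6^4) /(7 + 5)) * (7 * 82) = 373387 /6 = 62231.17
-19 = -19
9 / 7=1.29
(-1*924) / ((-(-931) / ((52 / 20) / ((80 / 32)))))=-3432 / 3325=-1.03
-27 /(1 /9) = -243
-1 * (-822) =822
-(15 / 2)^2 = -225 / 4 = -56.25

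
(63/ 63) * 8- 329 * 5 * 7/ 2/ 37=-10923/ 74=-147.61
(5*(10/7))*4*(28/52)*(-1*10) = -2000/13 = -153.85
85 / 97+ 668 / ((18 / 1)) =33163 / 873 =37.99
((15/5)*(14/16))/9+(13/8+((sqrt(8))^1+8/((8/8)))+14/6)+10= 2*sqrt(2)+89/4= 25.08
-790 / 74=-395 / 37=-10.68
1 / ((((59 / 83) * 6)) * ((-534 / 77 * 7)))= -913 / 189036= -0.00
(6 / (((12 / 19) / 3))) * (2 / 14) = 57 / 14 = 4.07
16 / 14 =8 / 7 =1.14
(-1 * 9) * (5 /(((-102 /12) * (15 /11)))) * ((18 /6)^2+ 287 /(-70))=1617 /85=19.02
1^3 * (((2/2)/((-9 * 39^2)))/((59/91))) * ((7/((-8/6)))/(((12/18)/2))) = 49/27612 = 0.00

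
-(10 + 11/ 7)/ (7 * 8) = -81/ 392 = -0.21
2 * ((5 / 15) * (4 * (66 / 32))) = 11 / 2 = 5.50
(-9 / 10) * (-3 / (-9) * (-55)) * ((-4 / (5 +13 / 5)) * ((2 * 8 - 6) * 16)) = -26400 / 19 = -1389.47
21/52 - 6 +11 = 281/52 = 5.40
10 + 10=20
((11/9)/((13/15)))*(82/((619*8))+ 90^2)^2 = 22122580475648455/239092464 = 92527301.39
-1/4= -0.25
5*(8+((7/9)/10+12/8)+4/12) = 446/9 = 49.56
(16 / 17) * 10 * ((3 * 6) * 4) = 11520 / 17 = 677.65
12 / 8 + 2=7 / 2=3.50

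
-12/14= -6/7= -0.86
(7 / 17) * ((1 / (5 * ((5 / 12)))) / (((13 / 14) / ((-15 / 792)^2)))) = 49 / 641784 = 0.00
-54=-54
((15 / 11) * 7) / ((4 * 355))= 21 / 3124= 0.01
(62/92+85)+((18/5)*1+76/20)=21407/230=93.07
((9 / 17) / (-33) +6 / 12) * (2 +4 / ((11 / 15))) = 7421 / 2057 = 3.61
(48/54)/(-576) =-1/648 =-0.00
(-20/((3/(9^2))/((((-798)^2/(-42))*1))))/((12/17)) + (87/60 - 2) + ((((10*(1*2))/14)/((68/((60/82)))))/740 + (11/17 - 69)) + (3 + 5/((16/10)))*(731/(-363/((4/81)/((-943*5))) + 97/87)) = 126273000890008235127219/10886672392377845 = 11598861.10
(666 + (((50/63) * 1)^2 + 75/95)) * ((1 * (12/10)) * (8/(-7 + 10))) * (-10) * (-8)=12884674816/75411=170859.35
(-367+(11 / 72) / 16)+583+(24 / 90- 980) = -4399049 / 5760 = -763.72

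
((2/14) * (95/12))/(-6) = -95/504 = -0.19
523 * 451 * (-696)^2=114260655168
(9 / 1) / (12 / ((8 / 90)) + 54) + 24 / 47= 551 / 987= 0.56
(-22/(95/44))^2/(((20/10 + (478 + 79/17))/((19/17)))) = 85184/355775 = 0.24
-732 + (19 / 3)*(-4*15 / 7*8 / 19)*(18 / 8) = -5484 / 7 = -783.43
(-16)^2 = 256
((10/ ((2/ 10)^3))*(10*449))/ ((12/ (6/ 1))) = 2806250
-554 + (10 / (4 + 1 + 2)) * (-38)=-4258 / 7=-608.29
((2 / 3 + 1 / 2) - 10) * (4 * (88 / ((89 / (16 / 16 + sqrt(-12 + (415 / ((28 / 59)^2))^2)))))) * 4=-2332 * sqrt(2086905122353) / 13083 - 37312 / 267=-257636.97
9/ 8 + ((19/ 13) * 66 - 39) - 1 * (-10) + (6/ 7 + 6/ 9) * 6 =56587/ 728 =77.73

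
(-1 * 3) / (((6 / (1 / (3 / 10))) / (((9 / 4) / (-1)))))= 15 / 4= 3.75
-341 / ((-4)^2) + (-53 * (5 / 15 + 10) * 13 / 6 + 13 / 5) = -867833 / 720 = -1205.32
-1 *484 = -484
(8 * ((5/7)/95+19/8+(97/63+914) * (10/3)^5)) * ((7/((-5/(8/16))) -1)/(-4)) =1281010.13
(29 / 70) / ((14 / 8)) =0.24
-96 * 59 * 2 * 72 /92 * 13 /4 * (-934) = 618950592 /23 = 26910895.30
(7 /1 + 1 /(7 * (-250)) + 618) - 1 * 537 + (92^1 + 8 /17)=5368983 /29750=180.47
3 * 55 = 165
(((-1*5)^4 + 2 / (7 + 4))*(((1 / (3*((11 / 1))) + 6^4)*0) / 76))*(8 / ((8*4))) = 0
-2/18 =-1/9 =-0.11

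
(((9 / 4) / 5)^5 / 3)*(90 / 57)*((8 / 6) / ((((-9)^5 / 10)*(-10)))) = 1 / 4560000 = 0.00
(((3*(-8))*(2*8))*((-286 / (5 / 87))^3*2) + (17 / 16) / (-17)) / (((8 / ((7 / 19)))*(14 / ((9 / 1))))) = 1703646829519403931 / 608000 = 2802050706446.39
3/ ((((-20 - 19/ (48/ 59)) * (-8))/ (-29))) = -522/ 2081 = -0.25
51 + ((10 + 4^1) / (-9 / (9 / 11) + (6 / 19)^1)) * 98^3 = -35763817 / 29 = -1233235.07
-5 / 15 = -1 / 3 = -0.33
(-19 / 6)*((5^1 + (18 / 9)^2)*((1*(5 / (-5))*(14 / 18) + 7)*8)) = -4256 / 3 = -1418.67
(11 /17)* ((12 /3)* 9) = 396 /17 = 23.29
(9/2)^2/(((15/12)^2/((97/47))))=31428/1175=26.75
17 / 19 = 0.89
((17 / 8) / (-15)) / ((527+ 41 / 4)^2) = -34 / 69273015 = -0.00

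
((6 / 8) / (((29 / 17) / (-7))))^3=-45499293 / 1560896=-29.15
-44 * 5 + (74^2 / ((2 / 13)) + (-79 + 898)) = 36193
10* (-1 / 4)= -5 / 2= -2.50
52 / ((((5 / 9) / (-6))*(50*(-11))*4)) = 0.26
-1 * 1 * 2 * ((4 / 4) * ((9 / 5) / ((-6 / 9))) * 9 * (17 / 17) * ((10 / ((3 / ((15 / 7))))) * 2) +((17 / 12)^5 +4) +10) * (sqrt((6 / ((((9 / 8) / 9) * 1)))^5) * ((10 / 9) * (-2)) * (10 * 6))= -456269780000 * sqrt(3) / 567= -1393796192.10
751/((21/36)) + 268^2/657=6423652/4599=1396.75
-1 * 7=-7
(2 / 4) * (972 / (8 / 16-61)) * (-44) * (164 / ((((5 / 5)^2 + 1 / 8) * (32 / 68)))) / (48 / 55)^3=10542125 / 64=164720.70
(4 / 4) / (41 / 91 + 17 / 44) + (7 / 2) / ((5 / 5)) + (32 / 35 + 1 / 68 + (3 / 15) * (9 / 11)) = 101546441 / 17545836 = 5.79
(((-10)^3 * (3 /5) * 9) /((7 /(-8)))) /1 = 43200 /7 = 6171.43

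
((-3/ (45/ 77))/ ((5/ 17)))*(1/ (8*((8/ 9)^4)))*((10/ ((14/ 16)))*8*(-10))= 408969/ 128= 3195.07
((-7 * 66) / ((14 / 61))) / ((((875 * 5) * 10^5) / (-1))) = 2013 / 437500000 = 0.00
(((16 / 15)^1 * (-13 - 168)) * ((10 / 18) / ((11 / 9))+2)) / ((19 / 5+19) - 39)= 2896 / 99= 29.25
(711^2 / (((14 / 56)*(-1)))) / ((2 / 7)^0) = -2022084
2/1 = 2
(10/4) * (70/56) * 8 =25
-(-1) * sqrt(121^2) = 121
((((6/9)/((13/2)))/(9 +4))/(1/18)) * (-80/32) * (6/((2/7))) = -1260/169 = -7.46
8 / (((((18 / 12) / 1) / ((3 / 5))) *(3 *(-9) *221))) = -16 / 29835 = -0.00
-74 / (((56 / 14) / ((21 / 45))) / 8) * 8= -8288 / 15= -552.53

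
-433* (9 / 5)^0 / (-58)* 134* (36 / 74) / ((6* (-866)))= -0.09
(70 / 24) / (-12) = -35 / 144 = -0.24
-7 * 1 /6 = -7 /6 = -1.17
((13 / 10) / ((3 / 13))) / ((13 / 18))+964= 4859 / 5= 971.80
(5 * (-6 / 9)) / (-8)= 0.42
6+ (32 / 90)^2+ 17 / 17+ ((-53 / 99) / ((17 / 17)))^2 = 1816376 / 245025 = 7.41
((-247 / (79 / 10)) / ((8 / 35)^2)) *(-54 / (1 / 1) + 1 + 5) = 28725.47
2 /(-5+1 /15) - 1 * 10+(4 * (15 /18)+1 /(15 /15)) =-674 /111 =-6.07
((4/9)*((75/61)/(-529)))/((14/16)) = -800/677649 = -0.00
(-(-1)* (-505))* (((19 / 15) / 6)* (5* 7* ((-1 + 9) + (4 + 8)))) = -671650 / 9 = -74627.78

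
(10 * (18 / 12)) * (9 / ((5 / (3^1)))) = 81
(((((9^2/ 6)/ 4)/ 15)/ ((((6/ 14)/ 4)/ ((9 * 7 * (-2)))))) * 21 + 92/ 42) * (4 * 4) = -9331408/ 105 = -88870.55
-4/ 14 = -2/ 7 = -0.29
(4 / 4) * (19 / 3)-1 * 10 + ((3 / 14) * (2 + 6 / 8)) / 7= -4213 / 1176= -3.58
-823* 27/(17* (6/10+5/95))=-2110995/1054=-2002.84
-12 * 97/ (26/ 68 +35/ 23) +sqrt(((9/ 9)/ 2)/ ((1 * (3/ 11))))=-910248/ 1489 +sqrt(66)/ 6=-609.96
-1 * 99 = -99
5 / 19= 0.26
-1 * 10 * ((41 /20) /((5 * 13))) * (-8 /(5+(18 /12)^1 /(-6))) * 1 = 656 /1235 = 0.53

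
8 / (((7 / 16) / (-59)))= -7552 / 7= -1078.86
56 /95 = 0.59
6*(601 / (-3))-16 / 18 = -10826 / 9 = -1202.89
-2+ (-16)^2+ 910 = 1164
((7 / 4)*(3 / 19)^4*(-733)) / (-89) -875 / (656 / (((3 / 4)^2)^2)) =-804599565651 / 1947817283584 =-0.41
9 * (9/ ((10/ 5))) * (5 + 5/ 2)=1215/ 4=303.75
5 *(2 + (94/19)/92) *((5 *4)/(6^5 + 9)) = 17950/680409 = 0.03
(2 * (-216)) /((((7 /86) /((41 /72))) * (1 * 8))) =-5289 /14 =-377.79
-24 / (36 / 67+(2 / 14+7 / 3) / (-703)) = -2967363 / 65998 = -44.96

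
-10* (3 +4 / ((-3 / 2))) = -10 / 3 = -3.33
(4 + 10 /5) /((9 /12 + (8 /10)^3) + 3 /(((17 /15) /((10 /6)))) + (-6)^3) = -51000 /1787773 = -0.03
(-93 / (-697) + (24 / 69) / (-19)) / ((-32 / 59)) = -2068835 / 9746848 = -0.21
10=10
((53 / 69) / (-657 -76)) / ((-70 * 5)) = 0.00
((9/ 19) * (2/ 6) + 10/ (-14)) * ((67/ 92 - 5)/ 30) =4847/ 61180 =0.08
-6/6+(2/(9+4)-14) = -193/13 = -14.85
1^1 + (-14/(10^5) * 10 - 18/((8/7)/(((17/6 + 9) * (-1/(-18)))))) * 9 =-922001/10000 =-92.20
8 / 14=0.57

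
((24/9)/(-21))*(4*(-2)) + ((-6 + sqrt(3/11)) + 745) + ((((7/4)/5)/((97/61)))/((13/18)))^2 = sqrt(33)/11 + 7414233538987/10017762300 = 740.63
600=600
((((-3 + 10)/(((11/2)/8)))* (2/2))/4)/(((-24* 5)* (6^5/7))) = -49/2566080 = -0.00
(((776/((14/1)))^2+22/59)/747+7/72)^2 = 5291844190873969/298481460411456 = 17.73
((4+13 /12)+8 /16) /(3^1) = 1.86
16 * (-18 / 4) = -72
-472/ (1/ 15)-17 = -7097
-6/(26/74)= -222/13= -17.08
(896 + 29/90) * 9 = 80669/10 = 8066.90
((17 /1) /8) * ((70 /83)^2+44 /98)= 3329093 /1350244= 2.47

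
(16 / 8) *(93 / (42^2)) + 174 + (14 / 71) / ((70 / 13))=18175207 / 104370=174.14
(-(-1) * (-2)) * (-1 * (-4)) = -8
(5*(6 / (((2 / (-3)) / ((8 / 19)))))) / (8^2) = -45 / 152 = -0.30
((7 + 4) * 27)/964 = 297/964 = 0.31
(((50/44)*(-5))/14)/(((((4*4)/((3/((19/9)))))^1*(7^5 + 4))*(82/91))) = -43875/18438842752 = -0.00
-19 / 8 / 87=-0.03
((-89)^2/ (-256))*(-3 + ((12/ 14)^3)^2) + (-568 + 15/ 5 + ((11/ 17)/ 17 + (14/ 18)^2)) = -341098493446253/ 705035632896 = -483.80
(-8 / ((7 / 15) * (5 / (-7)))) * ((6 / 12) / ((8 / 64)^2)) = 768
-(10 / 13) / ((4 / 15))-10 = -335 / 26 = -12.88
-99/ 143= -9/ 13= -0.69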